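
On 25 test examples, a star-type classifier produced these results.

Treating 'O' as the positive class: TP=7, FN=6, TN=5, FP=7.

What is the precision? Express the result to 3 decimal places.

Precision = TP/(TP+FP) = 7/(7+7) = 7/14 = 0.500

0.500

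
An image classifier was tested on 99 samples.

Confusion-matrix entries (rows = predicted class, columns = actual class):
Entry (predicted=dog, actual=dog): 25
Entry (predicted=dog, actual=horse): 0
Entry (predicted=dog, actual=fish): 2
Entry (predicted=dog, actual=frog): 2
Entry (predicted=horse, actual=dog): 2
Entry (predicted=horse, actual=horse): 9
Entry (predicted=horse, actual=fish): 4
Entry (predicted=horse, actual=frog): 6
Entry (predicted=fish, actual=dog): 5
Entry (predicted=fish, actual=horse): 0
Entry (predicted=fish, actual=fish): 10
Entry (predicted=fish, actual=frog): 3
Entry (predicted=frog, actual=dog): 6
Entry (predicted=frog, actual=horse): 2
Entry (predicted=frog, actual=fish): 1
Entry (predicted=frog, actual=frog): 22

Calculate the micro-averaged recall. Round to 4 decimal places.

0.6667

Micro-averaging pools counts across classes: ΣTP=66, ΣFP=33, ΣFN=33.
Micro-recall = TP/(TP+FN) on pooled counts = 0.6667 (equals overall accuracy in single-label multiclass).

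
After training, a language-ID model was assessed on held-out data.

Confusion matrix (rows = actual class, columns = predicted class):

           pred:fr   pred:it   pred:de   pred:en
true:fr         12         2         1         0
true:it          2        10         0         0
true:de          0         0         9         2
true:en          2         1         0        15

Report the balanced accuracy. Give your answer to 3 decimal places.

0.821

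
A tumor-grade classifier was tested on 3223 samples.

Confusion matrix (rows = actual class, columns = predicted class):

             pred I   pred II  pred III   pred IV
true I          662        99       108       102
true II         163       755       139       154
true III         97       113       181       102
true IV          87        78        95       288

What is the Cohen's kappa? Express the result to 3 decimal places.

0.428

Observed agreement pₒ = trace/N = 1886/3223 = 0.5852
Expected agreement pₑ = Σ (rowᵢ·colᵢ)/N² = (971·1009 + 1211·1045 + 493·523 + 548·646)/3223² = 0.2750
κ = (pₒ − pₑ)/(1 − pₑ) = (0.5852 − 0.2750)/(1 − 0.2750) = 0.428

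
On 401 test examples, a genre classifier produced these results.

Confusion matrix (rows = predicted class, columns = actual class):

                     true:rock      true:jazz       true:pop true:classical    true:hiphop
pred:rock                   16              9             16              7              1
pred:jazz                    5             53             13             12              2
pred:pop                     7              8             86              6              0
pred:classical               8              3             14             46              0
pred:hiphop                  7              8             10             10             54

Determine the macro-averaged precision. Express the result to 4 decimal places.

Per-class precision (TP/(TP+FP)):
  rock: TP=16, FP=9+16+7+1=33 → 16/49 = 0.32653
  jazz: TP=53, FP=5+13+12+2=32 → 53/85 = 0.62353
  pop: TP=86, FP=7+8+6+0=21 → 86/107 = 0.80374
  classical: TP=46, FP=8+3+14+0=25 → 46/71 = 0.64789
  hiphop: TP=54, FP=7+8+10+10=35 → 54/89 = 0.60674
Macro-precision = mean = (0.32653 + 0.62353 + 0.80374 + 0.64789 + 0.60674) / 5 = 0.6017

0.6017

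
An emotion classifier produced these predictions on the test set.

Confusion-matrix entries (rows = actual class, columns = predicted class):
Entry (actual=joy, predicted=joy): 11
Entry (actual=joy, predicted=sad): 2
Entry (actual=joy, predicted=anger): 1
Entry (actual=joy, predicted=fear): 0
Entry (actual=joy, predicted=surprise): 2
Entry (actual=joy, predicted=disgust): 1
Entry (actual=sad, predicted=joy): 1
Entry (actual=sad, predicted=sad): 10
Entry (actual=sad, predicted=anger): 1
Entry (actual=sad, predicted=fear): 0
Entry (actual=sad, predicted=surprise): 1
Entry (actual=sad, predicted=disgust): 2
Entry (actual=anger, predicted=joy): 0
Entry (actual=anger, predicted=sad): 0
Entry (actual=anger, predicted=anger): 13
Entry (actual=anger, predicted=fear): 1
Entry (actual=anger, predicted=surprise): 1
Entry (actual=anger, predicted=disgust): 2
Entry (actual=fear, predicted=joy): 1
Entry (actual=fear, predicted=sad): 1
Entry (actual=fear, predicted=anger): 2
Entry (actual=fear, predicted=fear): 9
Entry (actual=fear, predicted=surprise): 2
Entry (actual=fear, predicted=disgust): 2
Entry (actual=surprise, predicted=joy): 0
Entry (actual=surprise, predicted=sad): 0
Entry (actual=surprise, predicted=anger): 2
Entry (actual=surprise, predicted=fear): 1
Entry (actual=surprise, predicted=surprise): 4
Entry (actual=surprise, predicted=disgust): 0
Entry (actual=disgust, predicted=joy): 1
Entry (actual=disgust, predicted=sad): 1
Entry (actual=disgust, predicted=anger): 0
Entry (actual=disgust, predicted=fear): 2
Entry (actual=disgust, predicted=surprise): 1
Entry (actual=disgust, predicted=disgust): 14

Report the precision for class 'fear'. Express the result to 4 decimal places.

0.6923

One-vs-rest for 'fear': TP = diagonal; FP = other classes predicted 'fear'; FN = 'fear' predicted as other.
precision = TP/(TP+FP).
fear: TP=9, FP=0+0+1+1+2=4 → 9/13 = 0.69231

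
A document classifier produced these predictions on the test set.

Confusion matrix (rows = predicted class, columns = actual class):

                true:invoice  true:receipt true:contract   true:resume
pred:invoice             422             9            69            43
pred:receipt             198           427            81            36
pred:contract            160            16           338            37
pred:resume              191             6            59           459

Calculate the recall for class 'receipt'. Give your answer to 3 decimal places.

0.932

recall = TP/(TP+FN).
receipt: TP=427, FN=9+16+6=31 → 427/458 = 0.9323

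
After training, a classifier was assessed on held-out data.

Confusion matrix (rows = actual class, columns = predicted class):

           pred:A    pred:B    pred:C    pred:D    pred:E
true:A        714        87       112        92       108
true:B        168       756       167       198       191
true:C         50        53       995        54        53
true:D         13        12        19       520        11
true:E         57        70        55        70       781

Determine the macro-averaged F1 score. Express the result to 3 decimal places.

Per-class F1 score (2·TP/(2·TP+FP+FN)):
  A: TP=714, FP=168+50+13+57=288, FN=87+112+92+108=399 → 1428/2115 = 0.6752
  B: TP=756, FP=87+53+12+70=222, FN=168+167+198+191=724 → 1512/2458 = 0.6151
  C: TP=995, FP=112+167+19+55=353, FN=50+53+54+53=210 → 1990/2553 = 0.7795
  D: TP=520, FP=92+198+54+70=414, FN=13+12+19+11=55 → 1040/1509 = 0.6892
  E: TP=781, FP=108+191+53+11=363, FN=57+70+55+70=252 → 1562/2177 = 0.7175
Macro-F1 score = mean = (0.6752 + 0.6151 + 0.7795 + 0.6892 + 0.7175) / 5 = 0.695

0.695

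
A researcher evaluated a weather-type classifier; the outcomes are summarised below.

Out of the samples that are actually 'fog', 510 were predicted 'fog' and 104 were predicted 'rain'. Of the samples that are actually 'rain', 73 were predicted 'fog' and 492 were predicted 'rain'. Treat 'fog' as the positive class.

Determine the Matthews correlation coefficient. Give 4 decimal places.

0.7009

MCC = (TP·TN − FP·FN) / √((TP+FP)(TP+FN)(TN+FP)(TN+FN))
Numerator = 510·492 − 73·104 = 243328
Denominator = √(583·614·565·596) = √120540123880 = 347188.8879
MCC = 243328 / 347188.8879 = 0.7009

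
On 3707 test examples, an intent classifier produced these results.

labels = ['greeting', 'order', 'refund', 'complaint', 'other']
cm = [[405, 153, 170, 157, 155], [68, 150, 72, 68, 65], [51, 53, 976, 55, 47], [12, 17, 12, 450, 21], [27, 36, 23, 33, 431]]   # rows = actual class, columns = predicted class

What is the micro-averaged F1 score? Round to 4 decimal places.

Micro-averaging pools counts across classes: ΣTP=2412, ΣFP=1295, ΣFN=1295.
Micro-F1 score = 2·TP/(2·TP+FP+FN) on pooled counts = 0.6507 (equals overall accuracy in single-label multiclass).

0.6507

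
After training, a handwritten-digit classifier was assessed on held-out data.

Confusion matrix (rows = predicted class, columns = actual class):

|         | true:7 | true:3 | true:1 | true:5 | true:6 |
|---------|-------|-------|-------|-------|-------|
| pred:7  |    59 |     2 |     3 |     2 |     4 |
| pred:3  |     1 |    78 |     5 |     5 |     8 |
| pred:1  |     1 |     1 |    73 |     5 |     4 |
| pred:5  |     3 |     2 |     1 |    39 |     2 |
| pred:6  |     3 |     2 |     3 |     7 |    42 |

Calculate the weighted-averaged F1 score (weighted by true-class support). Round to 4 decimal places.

0.8174

Per-class F1 score (2·TP/(2·TP+FP+FN)):
  7: TP=59, FP=2+3+2+4=11, FN=1+1+3+3=8 → 118/137 = 0.86131
  3: TP=78, FP=1+5+5+8=19, FN=2+1+2+2=7 → 156/182 = 0.85714
  1: TP=73, FP=1+1+5+4=11, FN=3+5+1+3=12 → 146/169 = 0.86391
  5: TP=39, FP=3+2+1+2=8, FN=2+5+5+7=19 → 78/105 = 0.74286
  6: TP=42, FP=3+2+3+7=15, FN=4+8+4+2=18 → 84/117 = 0.71795
Weighted-F1 score = Σ (supportᵢ/N)·F1 scoreᵢ with N=355: (67/355)·0.86131 + (85/355)·0.85714 + (85/355)·0.86391 + (58/355)·0.74286 + (60/355)·0.71795 = 0.8174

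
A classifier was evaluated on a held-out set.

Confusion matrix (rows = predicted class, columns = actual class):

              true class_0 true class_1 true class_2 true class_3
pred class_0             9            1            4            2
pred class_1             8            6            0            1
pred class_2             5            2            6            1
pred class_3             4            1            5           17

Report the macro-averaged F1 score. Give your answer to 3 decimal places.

Per-class F1 score (2·TP/(2·TP+FP+FN)):
  class_0: TP=9, FP=1+4+2=7, FN=8+5+4=17 → 18/42 = 0.4286
  class_1: TP=6, FP=8+0+1=9, FN=1+2+1=4 → 12/25 = 0.4800
  class_2: TP=6, FP=5+2+1=8, FN=4+0+5=9 → 12/29 = 0.4138
  class_3: TP=17, FP=4+1+5=10, FN=2+1+1=4 → 34/48 = 0.7083
Macro-F1 score = mean = (0.4286 + 0.4800 + 0.4138 + 0.7083) / 4 = 0.508

0.508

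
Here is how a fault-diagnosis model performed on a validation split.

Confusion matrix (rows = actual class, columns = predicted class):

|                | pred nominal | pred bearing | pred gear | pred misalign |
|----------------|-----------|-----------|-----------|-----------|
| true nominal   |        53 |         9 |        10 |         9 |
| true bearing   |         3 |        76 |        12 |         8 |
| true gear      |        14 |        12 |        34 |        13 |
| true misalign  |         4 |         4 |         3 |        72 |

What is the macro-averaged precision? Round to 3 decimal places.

0.688

Per-class precision (TP/(TP+FP)):
  nominal: TP=53, FP=3+14+4=21 → 53/74 = 0.7162
  bearing: TP=76, FP=9+12+4=25 → 76/101 = 0.7525
  gear: TP=34, FP=10+12+3=25 → 34/59 = 0.5763
  misalign: TP=72, FP=9+8+13=30 → 72/102 = 0.7059
Macro-precision = mean = (0.7162 + 0.7525 + 0.5763 + 0.7059) / 4 = 0.688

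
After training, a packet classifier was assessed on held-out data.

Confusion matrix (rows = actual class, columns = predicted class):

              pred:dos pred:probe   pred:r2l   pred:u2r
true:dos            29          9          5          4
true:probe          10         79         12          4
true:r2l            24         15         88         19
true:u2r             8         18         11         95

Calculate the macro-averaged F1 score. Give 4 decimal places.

Per-class F1 score (2·TP/(2·TP+FP+FN)):
  dos: TP=29, FP=10+24+8=42, FN=9+5+4=18 → 58/118 = 0.49153
  probe: TP=79, FP=9+15+18=42, FN=10+12+4=26 → 158/226 = 0.69912
  r2l: TP=88, FP=5+12+11=28, FN=24+15+19=58 → 176/262 = 0.67176
  u2r: TP=95, FP=4+4+19=27, FN=8+18+11=37 → 190/254 = 0.74803
Macro-F1 score = mean = (0.49153 + 0.69912 + 0.67176 + 0.74803) / 4 = 0.6526

0.6526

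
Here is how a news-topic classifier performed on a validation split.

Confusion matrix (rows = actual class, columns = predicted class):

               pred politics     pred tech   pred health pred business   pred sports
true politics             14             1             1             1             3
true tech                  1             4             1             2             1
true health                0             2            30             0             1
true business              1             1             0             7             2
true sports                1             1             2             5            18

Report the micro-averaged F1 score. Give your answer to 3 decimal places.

Micro-averaging pools counts across classes: ΣTP=73, ΣFP=27, ΣFN=27.
Micro-F1 score = 2·TP/(2·TP+FP+FN) on pooled counts = 0.730 (equals overall accuracy in single-label multiclass).

0.730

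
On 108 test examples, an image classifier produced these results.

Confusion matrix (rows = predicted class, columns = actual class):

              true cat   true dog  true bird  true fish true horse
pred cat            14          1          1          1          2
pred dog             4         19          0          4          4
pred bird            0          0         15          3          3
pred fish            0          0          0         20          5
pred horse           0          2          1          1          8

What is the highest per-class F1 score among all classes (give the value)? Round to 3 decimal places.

Per-class F1 score (2·TP/(2·TP+FP+FN)):
  cat: TP=14, FP=1+1+1+2=5, FN=4+0+0+0=4 → 28/37 = 0.7568
  dog: TP=19, FP=4+0+4+4=12, FN=1+0+0+2=3 → 38/53 = 0.7170
  bird: TP=15, FP=0+0+3+3=6, FN=1+0+0+1=2 → 30/38 = 0.7895
  fish: TP=20, FP=0+0+0+5=5, FN=1+4+3+1=9 → 40/54 = 0.7407
  horse: TP=8, FP=0+2+1+1=4, FN=2+4+3+5=14 → 16/34 = 0.4706
Highest is class 'bird' with F1 score = 0.789.

0.789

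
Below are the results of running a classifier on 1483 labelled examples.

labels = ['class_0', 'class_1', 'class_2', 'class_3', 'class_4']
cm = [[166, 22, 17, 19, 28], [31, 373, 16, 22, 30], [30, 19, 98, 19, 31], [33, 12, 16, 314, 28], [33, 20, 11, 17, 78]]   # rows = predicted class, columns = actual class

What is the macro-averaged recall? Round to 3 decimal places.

0.645

Per-class recall (TP/(TP+FN)):
  class_0: TP=166, FN=31+30+33+33=127 → 166/293 = 0.5666
  class_1: TP=373, FN=22+19+12+20=73 → 373/446 = 0.8363
  class_2: TP=98, FN=17+16+16+11=60 → 98/158 = 0.6203
  class_3: TP=314, FN=19+22+19+17=77 → 314/391 = 0.8031
  class_4: TP=78, FN=28+30+31+28=117 → 78/195 = 0.4000
Macro-recall = mean = (0.5666 + 0.8363 + 0.6203 + 0.8031 + 0.4000) / 5 = 0.645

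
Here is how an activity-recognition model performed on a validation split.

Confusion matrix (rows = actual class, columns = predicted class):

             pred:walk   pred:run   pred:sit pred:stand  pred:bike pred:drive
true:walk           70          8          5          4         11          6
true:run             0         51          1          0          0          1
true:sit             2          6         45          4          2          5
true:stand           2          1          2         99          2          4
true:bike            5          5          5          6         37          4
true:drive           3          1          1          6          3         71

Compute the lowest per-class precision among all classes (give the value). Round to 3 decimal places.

Per-class precision (TP/(TP+FP)):
  walk: TP=70, FP=0+2+2+5+3=12 → 70/82 = 0.8537
  run: TP=51, FP=8+6+1+5+1=21 → 51/72 = 0.7083
  sit: TP=45, FP=5+1+2+5+1=14 → 45/59 = 0.7627
  stand: TP=99, FP=4+0+4+6+6=20 → 99/119 = 0.8319
  bike: TP=37, FP=11+0+2+2+3=18 → 37/55 = 0.6727
  drive: TP=71, FP=6+1+5+4+4=20 → 71/91 = 0.7802
Lowest is class 'bike' with precision = 0.673.

0.673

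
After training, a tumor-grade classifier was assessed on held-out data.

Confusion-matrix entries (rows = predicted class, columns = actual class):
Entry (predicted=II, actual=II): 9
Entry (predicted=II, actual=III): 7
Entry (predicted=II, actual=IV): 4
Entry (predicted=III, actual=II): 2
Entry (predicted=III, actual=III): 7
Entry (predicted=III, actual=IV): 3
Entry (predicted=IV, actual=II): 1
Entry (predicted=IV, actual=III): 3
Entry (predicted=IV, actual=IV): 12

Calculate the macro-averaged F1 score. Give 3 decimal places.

0.577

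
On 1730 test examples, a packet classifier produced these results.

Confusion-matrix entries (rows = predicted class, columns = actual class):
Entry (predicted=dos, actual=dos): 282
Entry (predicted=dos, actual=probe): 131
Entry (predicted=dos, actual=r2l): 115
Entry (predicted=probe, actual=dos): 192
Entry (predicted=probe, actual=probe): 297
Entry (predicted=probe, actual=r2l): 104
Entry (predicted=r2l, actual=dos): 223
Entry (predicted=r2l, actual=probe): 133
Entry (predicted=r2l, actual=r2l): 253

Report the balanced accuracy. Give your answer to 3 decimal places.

0.490

Balanced accuracy = mean of per-class recall.
  dos: recall = 282/697 = 0.4046
  probe: recall = 297/561 = 0.5294
  r2l: recall = 253/472 = 0.5360
Mean = (0.4046 + 0.5294 + 0.5360) / 3 = 0.490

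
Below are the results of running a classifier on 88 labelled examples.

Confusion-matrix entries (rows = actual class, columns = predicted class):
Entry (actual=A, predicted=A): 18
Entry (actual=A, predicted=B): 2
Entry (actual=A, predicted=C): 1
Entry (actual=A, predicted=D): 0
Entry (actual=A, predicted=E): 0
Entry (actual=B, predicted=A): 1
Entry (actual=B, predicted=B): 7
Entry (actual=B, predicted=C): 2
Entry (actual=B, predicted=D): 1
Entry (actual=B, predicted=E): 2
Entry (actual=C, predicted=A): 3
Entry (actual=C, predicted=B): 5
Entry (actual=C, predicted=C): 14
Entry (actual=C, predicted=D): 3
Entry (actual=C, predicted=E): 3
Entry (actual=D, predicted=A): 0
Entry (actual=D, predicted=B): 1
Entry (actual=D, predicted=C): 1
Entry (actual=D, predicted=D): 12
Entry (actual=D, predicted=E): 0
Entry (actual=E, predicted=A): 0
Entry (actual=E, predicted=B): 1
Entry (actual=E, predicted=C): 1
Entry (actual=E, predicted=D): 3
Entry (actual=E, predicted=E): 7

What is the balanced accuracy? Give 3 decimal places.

0.667

Balanced accuracy = mean of per-class recall.
  A: recall = 18/21 = 0.8571
  B: recall = 7/13 = 0.5385
  C: recall = 14/28 = 0.5000
  D: recall = 12/14 = 0.8571
  E: recall = 7/12 = 0.5833
Mean = (0.8571 + 0.5385 + 0.5000 + 0.8571 + 0.5833) / 5 = 0.667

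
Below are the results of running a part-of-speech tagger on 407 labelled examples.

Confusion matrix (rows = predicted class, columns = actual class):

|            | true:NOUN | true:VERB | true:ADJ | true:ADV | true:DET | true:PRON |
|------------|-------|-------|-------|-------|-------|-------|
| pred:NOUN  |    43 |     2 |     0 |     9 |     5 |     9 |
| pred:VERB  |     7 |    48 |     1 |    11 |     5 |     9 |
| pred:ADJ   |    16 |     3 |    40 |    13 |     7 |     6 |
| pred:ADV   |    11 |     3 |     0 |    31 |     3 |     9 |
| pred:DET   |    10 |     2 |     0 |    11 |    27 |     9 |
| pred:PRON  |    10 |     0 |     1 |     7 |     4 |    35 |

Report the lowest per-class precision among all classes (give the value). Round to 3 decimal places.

0.458

Per-class precision (TP/(TP+FP)):
  NOUN: TP=43, FP=2+0+9+5+9=25 → 43/68 = 0.6324
  VERB: TP=48, FP=7+1+11+5+9=33 → 48/81 = 0.5926
  ADJ: TP=40, FP=16+3+13+7+6=45 → 40/85 = 0.4706
  ADV: TP=31, FP=11+3+0+3+9=26 → 31/57 = 0.5439
  DET: TP=27, FP=10+2+0+11+9=32 → 27/59 = 0.4576
  PRON: TP=35, FP=10+0+1+7+4=22 → 35/57 = 0.6140
Lowest is class 'DET' with precision = 0.458.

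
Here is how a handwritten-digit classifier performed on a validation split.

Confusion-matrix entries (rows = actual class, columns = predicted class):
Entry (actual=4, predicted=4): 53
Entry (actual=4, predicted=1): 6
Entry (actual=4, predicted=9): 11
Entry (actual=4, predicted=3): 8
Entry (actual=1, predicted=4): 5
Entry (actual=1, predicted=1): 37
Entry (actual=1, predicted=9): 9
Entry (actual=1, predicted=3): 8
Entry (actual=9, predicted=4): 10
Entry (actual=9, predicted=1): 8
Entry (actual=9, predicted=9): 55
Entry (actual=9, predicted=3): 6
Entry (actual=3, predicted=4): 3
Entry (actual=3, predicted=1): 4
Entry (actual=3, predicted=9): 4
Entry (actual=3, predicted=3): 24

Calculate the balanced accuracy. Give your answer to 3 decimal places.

0.672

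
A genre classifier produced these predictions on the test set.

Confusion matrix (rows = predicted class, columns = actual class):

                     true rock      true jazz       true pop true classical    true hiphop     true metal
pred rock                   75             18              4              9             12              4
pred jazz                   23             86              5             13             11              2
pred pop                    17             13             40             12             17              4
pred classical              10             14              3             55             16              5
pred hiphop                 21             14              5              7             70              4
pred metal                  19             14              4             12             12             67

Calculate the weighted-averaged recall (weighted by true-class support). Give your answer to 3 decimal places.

0.548

Per-class recall (TP/(TP+FN)):
  rock: TP=75, FN=23+17+10+21+19=90 → 75/165 = 0.4545
  jazz: TP=86, FN=18+13+14+14+14=73 → 86/159 = 0.5409
  pop: TP=40, FN=4+5+3+5+4=21 → 40/61 = 0.6557
  classical: TP=55, FN=9+13+12+7+12=53 → 55/108 = 0.5093
  hiphop: TP=70, FN=12+11+17+16+12=68 → 70/138 = 0.5072
  metal: TP=67, FN=4+2+4+5+4=19 → 67/86 = 0.7791
Weighted-recall = Σ (supportᵢ/N)·recallᵢ with N=717: (165/717)·0.4545 + (159/717)·0.5409 + (61/717)·0.6557 + (108/717)·0.5093 + (138/717)·0.5072 + (86/717)·0.7791 = 0.548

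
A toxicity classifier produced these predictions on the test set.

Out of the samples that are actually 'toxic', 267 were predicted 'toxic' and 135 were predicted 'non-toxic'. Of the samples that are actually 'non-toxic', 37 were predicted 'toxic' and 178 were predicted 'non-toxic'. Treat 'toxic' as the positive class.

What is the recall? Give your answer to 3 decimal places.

0.664

Recall = TP/(TP+FN) = 267/(267+135) = 267/402 = 0.664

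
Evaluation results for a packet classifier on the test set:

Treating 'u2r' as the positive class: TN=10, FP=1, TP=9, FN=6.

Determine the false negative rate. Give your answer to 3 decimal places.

0.400

FNR = FN/(FN+TP) = 6/(6+9) = 0.400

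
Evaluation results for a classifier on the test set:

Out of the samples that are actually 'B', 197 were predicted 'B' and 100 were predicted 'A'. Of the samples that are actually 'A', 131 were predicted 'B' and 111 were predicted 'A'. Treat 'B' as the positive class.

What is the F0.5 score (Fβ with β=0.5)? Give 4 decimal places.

0.6122

Fβ = (1+β²)·TP / ((1+β²)·TP + β²·FN + FP), with β²=1/4
= 1.25·197 / (1.25·197 + 0.25·100 + 131) = 0.6122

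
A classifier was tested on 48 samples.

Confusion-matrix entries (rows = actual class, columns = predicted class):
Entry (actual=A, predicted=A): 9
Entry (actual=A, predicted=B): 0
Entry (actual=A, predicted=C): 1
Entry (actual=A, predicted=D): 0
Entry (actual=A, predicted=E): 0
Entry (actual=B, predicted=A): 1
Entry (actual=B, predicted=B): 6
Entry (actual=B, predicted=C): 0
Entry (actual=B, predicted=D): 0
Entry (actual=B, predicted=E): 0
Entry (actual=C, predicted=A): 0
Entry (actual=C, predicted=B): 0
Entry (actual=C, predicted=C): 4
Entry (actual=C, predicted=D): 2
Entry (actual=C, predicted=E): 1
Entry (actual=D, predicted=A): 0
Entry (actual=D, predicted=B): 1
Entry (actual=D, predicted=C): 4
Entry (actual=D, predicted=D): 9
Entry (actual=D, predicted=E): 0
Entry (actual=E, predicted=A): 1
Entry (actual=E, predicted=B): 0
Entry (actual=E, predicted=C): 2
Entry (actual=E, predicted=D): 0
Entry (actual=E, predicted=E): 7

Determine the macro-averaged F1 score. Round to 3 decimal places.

0.731

Per-class F1 score (2·TP/(2·TP+FP+FN)):
  A: TP=9, FP=1+0+0+1=2, FN=0+1+0+0=1 → 18/21 = 0.8571
  B: TP=6, FP=0+0+1+0=1, FN=1+0+0+0=1 → 12/14 = 0.8571
  C: TP=4, FP=1+0+4+2=7, FN=0+0+2+1=3 → 8/18 = 0.4444
  D: TP=9, FP=0+0+2+0=2, FN=0+1+4+0=5 → 18/25 = 0.7200
  E: TP=7, FP=0+0+1+0=1, FN=1+0+2+0=3 → 14/18 = 0.7778
Macro-F1 score = mean = (0.8571 + 0.8571 + 0.4444 + 0.7200 + 0.7778) / 5 = 0.731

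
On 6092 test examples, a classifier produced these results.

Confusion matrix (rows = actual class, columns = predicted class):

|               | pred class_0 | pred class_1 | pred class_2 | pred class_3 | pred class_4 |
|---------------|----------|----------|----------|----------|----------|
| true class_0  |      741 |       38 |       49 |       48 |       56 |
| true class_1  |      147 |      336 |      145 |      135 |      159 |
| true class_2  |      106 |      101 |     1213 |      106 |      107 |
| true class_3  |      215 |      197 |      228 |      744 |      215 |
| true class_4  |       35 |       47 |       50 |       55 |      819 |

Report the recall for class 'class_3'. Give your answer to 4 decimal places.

Take TP from the diagonal, FP from the rest of the 'class_3' prediction marginal, FN from the rest of the 'class_3' actual marginal.
recall = TP/(TP+FN).
class_3: TP=744, FN=215+197+228+215=855 → 744/1599 = 0.46529

0.4653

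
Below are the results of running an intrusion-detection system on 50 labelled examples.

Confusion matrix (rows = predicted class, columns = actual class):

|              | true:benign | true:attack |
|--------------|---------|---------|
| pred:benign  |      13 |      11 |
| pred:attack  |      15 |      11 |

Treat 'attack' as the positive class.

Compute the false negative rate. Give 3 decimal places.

FNR = FN/(FN+TP) = 11/(11+11) = 0.500

0.500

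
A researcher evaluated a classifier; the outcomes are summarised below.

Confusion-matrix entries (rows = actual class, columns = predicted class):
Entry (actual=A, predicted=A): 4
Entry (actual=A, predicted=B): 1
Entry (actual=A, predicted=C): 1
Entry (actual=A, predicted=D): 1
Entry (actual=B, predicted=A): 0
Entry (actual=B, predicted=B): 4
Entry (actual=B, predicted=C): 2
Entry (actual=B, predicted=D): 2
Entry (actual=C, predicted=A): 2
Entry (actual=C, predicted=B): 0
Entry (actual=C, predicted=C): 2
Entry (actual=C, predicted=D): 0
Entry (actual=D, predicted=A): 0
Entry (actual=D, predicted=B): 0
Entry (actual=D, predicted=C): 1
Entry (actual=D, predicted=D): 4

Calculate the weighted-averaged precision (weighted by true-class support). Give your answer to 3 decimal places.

Per-class precision (TP/(TP+FP)):
  A: TP=4, FP=0+2+0=2 → 4/6 = 0.6667
  B: TP=4, FP=1+0+0=1 → 4/5 = 0.8000
  C: TP=2, FP=1+2+1=4 → 2/6 = 0.3333
  D: TP=4, FP=1+2+0=3 → 4/7 = 0.5714
Weighted-precision = Σ (supportᵢ/N)·precisionᵢ with N=24: (7/24)·0.6667 + (8/24)·0.8000 + (4/24)·0.3333 + (5/24)·0.5714 = 0.636

0.636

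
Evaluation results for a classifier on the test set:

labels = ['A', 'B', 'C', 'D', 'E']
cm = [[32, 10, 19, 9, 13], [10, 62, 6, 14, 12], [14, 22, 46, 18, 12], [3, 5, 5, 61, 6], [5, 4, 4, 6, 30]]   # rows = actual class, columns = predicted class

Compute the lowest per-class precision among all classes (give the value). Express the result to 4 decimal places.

0.4110

Per-class precision (TP/(TP+FP)):
  A: TP=32, FP=10+14+3+5=32 → 32/64 = 0.50000
  B: TP=62, FP=10+22+5+4=41 → 62/103 = 0.60194
  C: TP=46, FP=19+6+5+4=34 → 46/80 = 0.57500
  D: TP=61, FP=9+14+18+6=47 → 61/108 = 0.56481
  E: TP=30, FP=13+12+12+6=43 → 30/73 = 0.41096
Lowest is class 'E' with precision = 0.4110.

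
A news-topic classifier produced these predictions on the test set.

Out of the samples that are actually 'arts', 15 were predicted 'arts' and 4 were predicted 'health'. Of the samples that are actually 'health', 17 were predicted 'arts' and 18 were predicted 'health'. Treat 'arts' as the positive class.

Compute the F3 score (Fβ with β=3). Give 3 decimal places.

0.739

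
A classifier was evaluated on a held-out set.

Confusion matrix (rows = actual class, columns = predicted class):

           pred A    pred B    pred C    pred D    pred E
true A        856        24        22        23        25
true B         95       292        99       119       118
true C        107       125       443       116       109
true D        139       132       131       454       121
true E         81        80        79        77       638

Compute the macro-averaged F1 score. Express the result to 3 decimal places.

0.577

Per-class F1 score (2·TP/(2·TP+FP+FN)):
  A: TP=856, FP=95+107+139+81=422, FN=24+22+23+25=94 → 1712/2228 = 0.7684
  B: TP=292, FP=24+125+132+80=361, FN=95+99+119+118=431 → 584/1376 = 0.4244
  C: TP=443, FP=22+99+131+79=331, FN=107+125+116+109=457 → 886/1674 = 0.5293
  D: TP=454, FP=23+119+116+77=335, FN=139+132+131+121=523 → 908/1766 = 0.5142
  E: TP=638, FP=25+118+109+121=373, FN=81+80+79+77=317 → 1276/1966 = 0.6490
Macro-F1 score = mean = (0.7684 + 0.4244 + 0.5293 + 0.5142 + 0.6490) / 5 = 0.577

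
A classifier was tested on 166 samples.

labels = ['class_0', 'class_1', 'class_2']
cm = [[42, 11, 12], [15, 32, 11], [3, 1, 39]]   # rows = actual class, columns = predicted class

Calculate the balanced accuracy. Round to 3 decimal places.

Balanced accuracy = mean of per-class recall.
  class_0: recall = 42/65 = 0.6462
  class_1: recall = 32/58 = 0.5517
  class_2: recall = 39/43 = 0.9070
Mean = (0.6462 + 0.5517 + 0.9070) / 3 = 0.702

0.702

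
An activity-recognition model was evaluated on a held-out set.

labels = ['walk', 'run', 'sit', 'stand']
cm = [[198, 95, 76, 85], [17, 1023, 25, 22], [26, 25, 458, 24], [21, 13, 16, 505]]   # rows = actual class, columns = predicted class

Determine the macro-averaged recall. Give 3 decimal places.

0.787

Per-class recall (TP/(TP+FN)):
  walk: TP=198, FN=95+76+85=256 → 198/454 = 0.4361
  run: TP=1023, FN=17+25+22=64 → 1023/1087 = 0.9411
  sit: TP=458, FN=26+25+24=75 → 458/533 = 0.8593
  stand: TP=505, FN=21+13+16=50 → 505/555 = 0.9099
Macro-recall = mean = (0.4361 + 0.9411 + 0.8593 + 0.9099) / 4 = 0.787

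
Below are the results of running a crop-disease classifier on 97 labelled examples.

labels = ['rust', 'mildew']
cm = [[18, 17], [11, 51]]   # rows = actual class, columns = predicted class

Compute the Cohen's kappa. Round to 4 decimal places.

0.3499

Observed agreement pₒ = trace/N = 69/97 = 0.71134
Expected agreement pₑ = Σ (rowᵢ·colᵢ)/N² = (35·29 + 62·68)/97² = 0.55596
κ = (pₒ − pₑ)/(1 − pₑ) = (0.71134 − 0.55596)/(1 − 0.55596) = 0.3499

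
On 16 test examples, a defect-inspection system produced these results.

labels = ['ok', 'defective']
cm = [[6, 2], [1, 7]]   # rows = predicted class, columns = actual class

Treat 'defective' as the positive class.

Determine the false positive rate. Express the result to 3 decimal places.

0.143

FPR = FP/(FP+TN) = 1/(1+6) = 0.143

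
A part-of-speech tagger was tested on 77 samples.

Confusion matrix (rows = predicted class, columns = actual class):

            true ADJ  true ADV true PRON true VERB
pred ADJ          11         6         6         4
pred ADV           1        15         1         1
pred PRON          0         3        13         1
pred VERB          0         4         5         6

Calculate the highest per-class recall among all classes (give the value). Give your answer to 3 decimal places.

0.917

Per-class recall (TP/(TP+FN)):
  ADJ: TP=11, FN=1+0+0=1 → 11/12 = 0.9167
  ADV: TP=15, FN=6+3+4=13 → 15/28 = 0.5357
  PRON: TP=13, FN=6+1+5=12 → 13/25 = 0.5200
  VERB: TP=6, FN=4+1+1=6 → 6/12 = 0.5000
Highest is class 'ADJ' with recall = 0.917.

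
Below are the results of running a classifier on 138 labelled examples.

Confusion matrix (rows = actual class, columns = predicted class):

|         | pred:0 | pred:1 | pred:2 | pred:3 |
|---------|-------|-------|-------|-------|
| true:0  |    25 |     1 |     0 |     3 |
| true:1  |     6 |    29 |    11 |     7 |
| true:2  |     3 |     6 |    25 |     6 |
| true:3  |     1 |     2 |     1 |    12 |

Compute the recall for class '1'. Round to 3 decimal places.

0.547

Treat '1' as positive and all other classes as negative.
recall = TP/(TP+FN).
1: TP=29, FN=6+11+7=24 → 29/53 = 0.5472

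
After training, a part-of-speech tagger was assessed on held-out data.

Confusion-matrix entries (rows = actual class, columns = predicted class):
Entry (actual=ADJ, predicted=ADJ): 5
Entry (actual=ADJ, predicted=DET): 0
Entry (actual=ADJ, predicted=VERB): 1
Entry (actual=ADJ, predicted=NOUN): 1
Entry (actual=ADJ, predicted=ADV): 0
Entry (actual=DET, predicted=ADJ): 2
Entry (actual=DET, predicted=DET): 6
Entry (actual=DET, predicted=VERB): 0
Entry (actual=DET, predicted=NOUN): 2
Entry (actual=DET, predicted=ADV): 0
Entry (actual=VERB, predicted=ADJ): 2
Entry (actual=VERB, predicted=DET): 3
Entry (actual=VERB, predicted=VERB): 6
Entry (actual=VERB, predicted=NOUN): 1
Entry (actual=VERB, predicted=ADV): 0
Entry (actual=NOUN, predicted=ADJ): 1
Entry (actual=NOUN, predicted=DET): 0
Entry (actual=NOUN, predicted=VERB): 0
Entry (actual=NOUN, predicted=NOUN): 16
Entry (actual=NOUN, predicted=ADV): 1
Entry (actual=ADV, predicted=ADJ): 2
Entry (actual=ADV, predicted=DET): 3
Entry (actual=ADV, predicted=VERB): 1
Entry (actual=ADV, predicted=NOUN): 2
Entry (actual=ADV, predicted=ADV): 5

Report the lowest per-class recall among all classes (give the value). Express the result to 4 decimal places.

0.3846

Per-class recall (TP/(TP+FN)):
  ADJ: TP=5, FN=0+1+1+0=2 → 5/7 = 0.71429
  DET: TP=6, FN=2+0+2+0=4 → 6/10 = 0.60000
  VERB: TP=6, FN=2+3+1+0=6 → 6/12 = 0.50000
  NOUN: TP=16, FN=1+0+0+1=2 → 16/18 = 0.88889
  ADV: TP=5, FN=2+3+1+2=8 → 5/13 = 0.38462
Lowest is class 'ADV' with recall = 0.3846.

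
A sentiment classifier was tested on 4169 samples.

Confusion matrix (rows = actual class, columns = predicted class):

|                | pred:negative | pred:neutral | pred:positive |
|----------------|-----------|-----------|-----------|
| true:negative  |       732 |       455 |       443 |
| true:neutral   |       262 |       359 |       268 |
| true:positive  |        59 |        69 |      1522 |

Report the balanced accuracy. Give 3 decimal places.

0.592

Balanced accuracy = mean of per-class recall.
  negative: recall = 732/1630 = 0.4491
  neutral: recall = 359/889 = 0.4038
  positive: recall = 1522/1650 = 0.9224
Mean = (0.4491 + 0.4038 + 0.9224) / 3 = 0.592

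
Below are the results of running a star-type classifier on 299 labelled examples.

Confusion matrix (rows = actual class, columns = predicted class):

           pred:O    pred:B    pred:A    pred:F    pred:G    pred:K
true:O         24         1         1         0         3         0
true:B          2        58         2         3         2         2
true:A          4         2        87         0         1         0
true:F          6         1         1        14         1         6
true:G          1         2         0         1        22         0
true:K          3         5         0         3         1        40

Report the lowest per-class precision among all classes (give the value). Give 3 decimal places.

Per-class precision (TP/(TP+FP)):
  O: TP=24, FP=2+4+6+1+3=16 → 24/40 = 0.6000
  B: TP=58, FP=1+2+1+2+5=11 → 58/69 = 0.8406
  A: TP=87, FP=1+2+1+0+0=4 → 87/91 = 0.9560
  F: TP=14, FP=0+3+0+1+3=7 → 14/21 = 0.6667
  G: TP=22, FP=3+2+1+1+1=8 → 22/30 = 0.7333
  K: TP=40, FP=0+2+0+6+0=8 → 40/48 = 0.8333
Lowest is class 'O' with precision = 0.600.

0.600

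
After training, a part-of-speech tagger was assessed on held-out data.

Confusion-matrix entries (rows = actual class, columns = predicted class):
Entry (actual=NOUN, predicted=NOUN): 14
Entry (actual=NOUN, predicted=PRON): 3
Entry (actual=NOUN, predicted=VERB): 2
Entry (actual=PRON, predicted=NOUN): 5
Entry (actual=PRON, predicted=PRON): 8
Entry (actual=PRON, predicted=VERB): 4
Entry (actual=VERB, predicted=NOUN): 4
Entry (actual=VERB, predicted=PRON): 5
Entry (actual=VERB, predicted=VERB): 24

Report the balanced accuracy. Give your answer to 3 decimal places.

Balanced accuracy = mean of per-class recall.
  NOUN: recall = 14/19 = 0.7368
  PRON: recall = 8/17 = 0.4706
  VERB: recall = 24/33 = 0.7273
Mean = (0.7368 + 0.4706 + 0.7273) / 3 = 0.645

0.645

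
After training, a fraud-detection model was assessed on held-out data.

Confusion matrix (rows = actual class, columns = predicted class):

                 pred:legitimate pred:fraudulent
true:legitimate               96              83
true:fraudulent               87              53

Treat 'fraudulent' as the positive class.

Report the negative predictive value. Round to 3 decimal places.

0.525

NPV = TN/(TN+FN) = 96/(96+87) = 0.525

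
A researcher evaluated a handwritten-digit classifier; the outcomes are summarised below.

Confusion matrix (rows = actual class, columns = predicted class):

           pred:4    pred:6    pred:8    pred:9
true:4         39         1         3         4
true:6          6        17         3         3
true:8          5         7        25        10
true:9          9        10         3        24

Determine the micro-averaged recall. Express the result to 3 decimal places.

0.621

Micro-averaging pools counts across classes: ΣTP=105, ΣFP=64, ΣFN=64.
Micro-recall = TP/(TP+FN) on pooled counts = 0.621 (equals overall accuracy in single-label multiclass).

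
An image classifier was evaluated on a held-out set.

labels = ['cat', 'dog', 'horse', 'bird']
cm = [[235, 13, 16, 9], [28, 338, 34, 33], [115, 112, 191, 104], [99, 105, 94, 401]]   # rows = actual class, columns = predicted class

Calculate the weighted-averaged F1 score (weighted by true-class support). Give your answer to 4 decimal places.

0.5948

Per-class F1 score (2·TP/(2·TP+FP+FN)):
  cat: TP=235, FP=28+115+99=242, FN=13+16+9=38 → 470/750 = 0.62667
  dog: TP=338, FP=13+112+105=230, FN=28+34+33=95 → 676/1001 = 0.67532
  horse: TP=191, FP=16+34+94=144, FN=115+112+104=331 → 382/857 = 0.44574
  bird: TP=401, FP=9+33+104=146, FN=99+105+94=298 → 802/1246 = 0.64366
Weighted-F1 score = Σ (supportᵢ/N)·F1 scoreᵢ with N=1927: (273/1927)·0.62667 + (433/1927)·0.67532 + (522/1927)·0.44574 + (699/1927)·0.64366 = 0.5948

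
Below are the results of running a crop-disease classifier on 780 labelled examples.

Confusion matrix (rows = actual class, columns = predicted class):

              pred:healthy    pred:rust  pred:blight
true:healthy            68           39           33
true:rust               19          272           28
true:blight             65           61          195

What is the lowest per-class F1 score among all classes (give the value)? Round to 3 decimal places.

0.466

Per-class F1 score (2·TP/(2·TP+FP+FN)):
  healthy: TP=68, FP=19+65=84, FN=39+33=72 → 136/292 = 0.4658
  rust: TP=272, FP=39+61=100, FN=19+28=47 → 544/691 = 0.7873
  blight: TP=195, FP=33+28=61, FN=65+61=126 → 390/577 = 0.6759
Lowest is class 'healthy' with F1 score = 0.466.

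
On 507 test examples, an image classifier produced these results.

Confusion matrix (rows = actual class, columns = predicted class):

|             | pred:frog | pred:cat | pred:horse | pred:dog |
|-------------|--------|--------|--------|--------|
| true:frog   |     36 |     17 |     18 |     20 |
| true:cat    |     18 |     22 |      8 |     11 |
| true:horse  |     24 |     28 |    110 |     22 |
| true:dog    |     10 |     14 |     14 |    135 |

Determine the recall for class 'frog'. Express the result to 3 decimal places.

One-vs-rest for 'frog': TP = diagonal; FP = other classes predicted 'frog'; FN = 'frog' predicted as other.
recall = TP/(TP+FN).
frog: TP=36, FN=17+18+20=55 → 36/91 = 0.3956

0.396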